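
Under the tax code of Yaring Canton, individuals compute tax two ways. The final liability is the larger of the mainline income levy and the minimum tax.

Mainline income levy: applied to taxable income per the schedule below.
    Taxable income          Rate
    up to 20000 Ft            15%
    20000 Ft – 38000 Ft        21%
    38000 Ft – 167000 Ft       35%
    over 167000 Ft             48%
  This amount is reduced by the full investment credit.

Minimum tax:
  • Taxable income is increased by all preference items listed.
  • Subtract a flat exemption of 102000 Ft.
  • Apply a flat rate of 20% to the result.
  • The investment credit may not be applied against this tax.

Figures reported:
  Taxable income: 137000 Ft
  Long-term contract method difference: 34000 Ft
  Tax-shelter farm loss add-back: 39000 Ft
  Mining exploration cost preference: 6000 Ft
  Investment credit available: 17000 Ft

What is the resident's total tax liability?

24430 Ft

Mainline income levy:
  20000 Ft × 15% = 3000 Ft
  18000 Ft × 21% = 3780 Ft
  99000 Ft × 35% = 34650 Ft
  → 41430 Ft
  Less investment credit 17000 Ft → 24430 Ft

Minimum tax:
  Adjusted income: 137000 Ft + 34000 Ft + 39000 Ft + 6000 Ft = 216000 Ft
  Less exemption 102000 Ft → base 114000 Ft
  114000 Ft × 20% = 22800 Ft

24430 Ft > 22800 Ft, so the mainline income levy governs.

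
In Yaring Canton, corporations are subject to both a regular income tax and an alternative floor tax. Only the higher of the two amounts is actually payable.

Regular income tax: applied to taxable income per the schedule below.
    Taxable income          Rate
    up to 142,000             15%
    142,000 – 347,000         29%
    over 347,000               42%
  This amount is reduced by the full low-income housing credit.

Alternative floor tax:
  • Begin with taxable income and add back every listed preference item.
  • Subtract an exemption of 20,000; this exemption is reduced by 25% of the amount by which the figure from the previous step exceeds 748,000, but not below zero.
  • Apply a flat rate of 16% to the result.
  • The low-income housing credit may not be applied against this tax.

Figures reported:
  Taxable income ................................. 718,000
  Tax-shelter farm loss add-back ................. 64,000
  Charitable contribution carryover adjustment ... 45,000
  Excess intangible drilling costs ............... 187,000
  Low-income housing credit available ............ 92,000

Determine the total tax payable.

Regular income tax:
  142,000 × 15% = 21,300
  205,000 × 29% = 59,450
  371,000 × 42% = 155,820
  → 236,570
  Less low-income housing credit 92,000 → 144,570

Alternative floor tax:
  Adjusted income: 718,000 + 64,000 + 45,000 + 187,000 = 1,014,000
  Exemption: 25% × (1,014,000 − 748,000) = 66,500 ≥ 20,000, so the exemption is fully phased out
  Base: 1,014,000 − 0 = 1,014,000
  1,014,000 × 16% = 162,240

162,240 > 144,570, so the alternative floor tax is the binding amount.

162,240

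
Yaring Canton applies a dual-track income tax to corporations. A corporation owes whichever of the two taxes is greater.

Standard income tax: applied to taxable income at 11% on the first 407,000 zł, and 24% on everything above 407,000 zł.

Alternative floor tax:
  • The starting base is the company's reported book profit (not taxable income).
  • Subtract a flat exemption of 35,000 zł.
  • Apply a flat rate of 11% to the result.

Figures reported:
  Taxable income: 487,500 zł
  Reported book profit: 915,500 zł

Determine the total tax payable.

Alternative floor tax:
  Base (reported book profit): 915,500 zł
  Less exemption 35,000 zł → base 880,500 zł
  880,500 zł × 11% = 96,855 zł

Standard income tax:
  407,000 zł × 11% = 44,770 zł
  80,500 zł × 24% = 19,320 zł
  → 64,090 zł

96,855 zł > 64,090 zł, so the alternative floor tax is the binding amount.

96,855 zł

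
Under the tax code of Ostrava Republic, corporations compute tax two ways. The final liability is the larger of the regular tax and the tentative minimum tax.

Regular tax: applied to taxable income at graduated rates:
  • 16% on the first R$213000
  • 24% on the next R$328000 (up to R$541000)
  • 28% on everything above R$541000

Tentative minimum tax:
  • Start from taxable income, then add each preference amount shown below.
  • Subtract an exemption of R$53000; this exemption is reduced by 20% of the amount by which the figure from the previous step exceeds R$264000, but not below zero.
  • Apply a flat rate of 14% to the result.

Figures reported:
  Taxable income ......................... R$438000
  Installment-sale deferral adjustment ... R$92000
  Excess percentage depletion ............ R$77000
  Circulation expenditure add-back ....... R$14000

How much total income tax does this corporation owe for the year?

Regular tax:
  R$213000 × 16% = R$34080
  R$225000 × 24% = R$54000
  → R$88080

Tentative minimum tax:
  Adjusted income: R$438000 + R$92000 + R$77000 + R$14000 = R$621000
  Exemption: 20% × (R$621000 − R$264000) = R$71400 ≥ R$53000, so the exemption is fully phased out
  Base: R$621000 − R$0 = R$621000
  R$621000 × 14% = R$86940

R$88080 > R$86940, so the regular tax governs.

R$88080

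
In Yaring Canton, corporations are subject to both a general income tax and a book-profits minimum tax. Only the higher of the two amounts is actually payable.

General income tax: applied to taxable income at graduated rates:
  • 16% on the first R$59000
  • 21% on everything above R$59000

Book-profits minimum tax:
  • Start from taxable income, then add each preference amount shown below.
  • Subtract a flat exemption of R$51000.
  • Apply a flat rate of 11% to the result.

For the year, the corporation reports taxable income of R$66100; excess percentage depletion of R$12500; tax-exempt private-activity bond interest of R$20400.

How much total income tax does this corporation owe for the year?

R$10931

Book-profits minimum tax:
  Adjusted income: R$66100 + R$12500 + R$20400 = R$99000
  Less exemption R$51000 → base R$48000
  R$48000 × 11% = R$5280

General income tax:
  R$59000 × 16% = R$9440
  R$7100 × 21% = R$1491
  → R$10931

R$10931 > R$5280, so the general income tax governs.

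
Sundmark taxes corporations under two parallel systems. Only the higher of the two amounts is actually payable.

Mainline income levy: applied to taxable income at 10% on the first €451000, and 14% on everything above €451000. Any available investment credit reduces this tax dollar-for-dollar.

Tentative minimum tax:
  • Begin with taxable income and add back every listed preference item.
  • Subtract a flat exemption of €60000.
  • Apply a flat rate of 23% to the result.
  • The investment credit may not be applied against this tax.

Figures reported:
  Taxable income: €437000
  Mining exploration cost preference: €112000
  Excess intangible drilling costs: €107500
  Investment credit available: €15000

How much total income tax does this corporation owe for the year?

€137195

Mainline income levy:
  €437000 × 10% = €43700
  Less investment credit €15000 → €28700

Tentative minimum tax:
  Adjusted income: €437000 + €112000 + €107500 = €656500
  Less exemption €60000 → base €596500
  €596500 × 23% = €137195

€137195 > €28700, so the tentative minimum tax is the binding amount.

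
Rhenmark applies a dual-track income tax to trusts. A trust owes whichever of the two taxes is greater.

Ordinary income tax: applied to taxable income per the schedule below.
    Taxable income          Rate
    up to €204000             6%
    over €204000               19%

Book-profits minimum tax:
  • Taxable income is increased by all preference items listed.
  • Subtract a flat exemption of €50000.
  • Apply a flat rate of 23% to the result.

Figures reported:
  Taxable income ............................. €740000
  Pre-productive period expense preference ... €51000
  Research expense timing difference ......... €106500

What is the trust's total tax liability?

€194925

Book-profits minimum tax:
  Adjusted income: €740000 + €51000 + €106500 = €897500
  Less exemption €50000 → base €847500
  €847500 × 23% = €194925

Ordinary income tax:
  €204000 × 6% = €12240
  €536000 × 19% = €101840
  → €114080

€194925 > €114080, so the book-profits minimum tax is the binding amount.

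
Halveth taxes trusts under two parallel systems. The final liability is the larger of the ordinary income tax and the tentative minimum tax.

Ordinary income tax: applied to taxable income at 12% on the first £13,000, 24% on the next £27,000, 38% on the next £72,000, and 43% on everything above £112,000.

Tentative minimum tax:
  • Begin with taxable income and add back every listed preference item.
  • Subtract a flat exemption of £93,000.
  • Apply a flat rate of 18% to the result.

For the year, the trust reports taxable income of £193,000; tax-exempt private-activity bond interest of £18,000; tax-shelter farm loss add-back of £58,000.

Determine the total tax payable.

Tentative minimum tax:
  Adjusted income: £193,000 + £18,000 + £58,000 = £269,000
  Less exemption £93,000 → base £176,000
  £176,000 × 18% = £31,680

Ordinary income tax:
  £13,000 × 12% = £1,560
  £27,000 × 24% = £6,480
  £72,000 × 38% = £27,360
  £81,000 × 43% = £34,830
  → £70,230

£70,230 > £31,680, so the ordinary income tax governs.

£70,230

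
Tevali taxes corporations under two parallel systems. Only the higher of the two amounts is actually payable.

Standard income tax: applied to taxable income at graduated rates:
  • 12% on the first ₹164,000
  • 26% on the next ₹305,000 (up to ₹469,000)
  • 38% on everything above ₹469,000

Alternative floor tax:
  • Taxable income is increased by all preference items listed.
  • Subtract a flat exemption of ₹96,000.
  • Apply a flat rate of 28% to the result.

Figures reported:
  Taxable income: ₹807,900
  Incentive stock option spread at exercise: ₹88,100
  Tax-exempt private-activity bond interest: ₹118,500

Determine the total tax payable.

₹257,180

Standard income tax:
  ₹164,000 × 12% = ₹19,680
  ₹305,000 × 26% = ₹79,300
  ₹338,900 × 38% = ₹128,782
  → ₹227,762

Alternative floor tax:
  Adjusted income: ₹807,900 + ₹88,100 + ₹118,500 = ₹1,014,500
  Less exemption ₹96,000 → base ₹918,500
  ₹918,500 × 28% = ₹257,180

₹257,180 > ₹227,762, so the alternative floor tax is the binding amount.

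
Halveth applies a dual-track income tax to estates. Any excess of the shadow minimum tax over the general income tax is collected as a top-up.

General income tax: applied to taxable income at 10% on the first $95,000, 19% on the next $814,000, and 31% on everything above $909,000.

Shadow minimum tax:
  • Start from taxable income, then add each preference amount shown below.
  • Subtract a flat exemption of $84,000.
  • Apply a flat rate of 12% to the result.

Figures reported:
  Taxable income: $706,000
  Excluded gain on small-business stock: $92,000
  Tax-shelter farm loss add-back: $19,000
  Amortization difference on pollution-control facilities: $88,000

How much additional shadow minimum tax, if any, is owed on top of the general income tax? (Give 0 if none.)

$0

Shadow minimum tax:
  Adjusted income: $706,000 + $92,000 + $19,000 + $88,000 = $905,000
  Less exemption $84,000 → base $821,000
  $821,000 × 12% = $98,520

General income tax:
  $95,000 × 10% = $9,500
  $611,000 × 19% = $116,090
  → $125,590

$98,520 ≤ $125,590, so no add-on is due.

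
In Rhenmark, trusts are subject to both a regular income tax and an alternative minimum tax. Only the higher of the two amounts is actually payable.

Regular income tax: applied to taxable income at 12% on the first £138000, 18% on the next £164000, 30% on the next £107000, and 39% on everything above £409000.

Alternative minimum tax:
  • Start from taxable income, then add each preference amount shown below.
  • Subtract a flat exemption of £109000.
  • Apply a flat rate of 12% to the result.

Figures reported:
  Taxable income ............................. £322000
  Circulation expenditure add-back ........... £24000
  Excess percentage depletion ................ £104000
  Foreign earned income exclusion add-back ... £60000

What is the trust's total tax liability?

£52080

Alternative minimum tax:
  Adjusted income: £322000 + £24000 + £104000 + £60000 = £510000
  Less exemption £109000 → base £401000
  £401000 × 12% = £48120

Regular income tax:
  £138000 × 12% = £16560
  £164000 × 18% = £29520
  £20000 × 30% = £6000
  → £52080

£52080 > £48120, so the regular income tax governs.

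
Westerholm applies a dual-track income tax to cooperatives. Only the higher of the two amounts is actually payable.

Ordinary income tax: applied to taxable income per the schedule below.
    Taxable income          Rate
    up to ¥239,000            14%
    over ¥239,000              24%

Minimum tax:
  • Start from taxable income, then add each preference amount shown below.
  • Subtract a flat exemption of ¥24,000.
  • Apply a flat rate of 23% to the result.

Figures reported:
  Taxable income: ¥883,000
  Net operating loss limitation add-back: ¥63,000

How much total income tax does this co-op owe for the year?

Ordinary income tax:
  ¥239,000 × 14% = ¥33,460
  ¥644,000 × 24% = ¥154,560
  → ¥188,020

Minimum tax:
  Adjusted income: ¥883,000 + ¥63,000 = ¥946,000
  Less exemption ¥24,000 → base ¥922,000
  ¥922,000 × 23% = ¥212,060

¥212,060 > ¥188,020, so the minimum tax is the binding amount.

¥212,060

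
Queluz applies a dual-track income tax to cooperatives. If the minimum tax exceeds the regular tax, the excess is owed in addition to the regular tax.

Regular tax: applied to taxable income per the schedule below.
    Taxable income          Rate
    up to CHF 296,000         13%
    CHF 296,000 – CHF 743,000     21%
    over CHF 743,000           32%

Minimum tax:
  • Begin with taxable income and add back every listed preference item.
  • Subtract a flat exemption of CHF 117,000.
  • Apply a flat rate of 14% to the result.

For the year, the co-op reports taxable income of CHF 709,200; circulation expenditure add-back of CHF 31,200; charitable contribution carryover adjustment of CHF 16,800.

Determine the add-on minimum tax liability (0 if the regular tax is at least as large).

Minimum tax:
  Adjusted income: CHF 709,200 + CHF 31,200 + CHF 16,800 = CHF 757,200
  Less exemption CHF 117,000 → base CHF 640,200
  CHF 640,200 × 14% = CHF 89,628

Regular tax:
  CHF 296,000 × 13% = CHF 38,480
  CHF 413,200 × 21% = CHF 86,772
  → CHF 125,252

CHF 89,628 ≤ CHF 125,252, so no add-on is due.

CHF 0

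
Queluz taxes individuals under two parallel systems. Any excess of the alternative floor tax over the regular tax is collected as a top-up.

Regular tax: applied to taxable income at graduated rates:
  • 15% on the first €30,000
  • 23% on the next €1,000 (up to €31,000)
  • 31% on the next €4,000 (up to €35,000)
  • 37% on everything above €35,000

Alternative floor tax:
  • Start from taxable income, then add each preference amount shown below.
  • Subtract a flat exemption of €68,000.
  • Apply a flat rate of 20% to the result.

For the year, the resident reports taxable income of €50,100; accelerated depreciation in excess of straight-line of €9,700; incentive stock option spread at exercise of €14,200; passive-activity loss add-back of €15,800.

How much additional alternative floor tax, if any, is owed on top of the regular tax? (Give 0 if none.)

Regular tax:
  €30,000 × 15% = €4,500
  €1,000 × 23% = €230
  €4,000 × 31% = €1,240
  €15,100 × 37% = €5,587
  → €11,557

Alternative floor tax:
  Adjusted income: €50,100 + €9,700 + €14,200 + €15,800 = €89,800
  Less exemption €68,000 → base €21,800
  €21,800 × 20% = €4,360

€4,360 ≤ €11,557, so no add-on is due.

€0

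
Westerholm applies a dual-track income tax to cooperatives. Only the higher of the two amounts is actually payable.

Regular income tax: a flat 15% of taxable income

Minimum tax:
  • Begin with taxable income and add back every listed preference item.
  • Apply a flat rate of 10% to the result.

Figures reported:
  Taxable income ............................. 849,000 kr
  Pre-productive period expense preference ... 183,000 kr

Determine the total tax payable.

127,350 kr

Regular income tax:
  849,000 kr × 15% = 127,350 kr

Minimum tax:
  Adjusted income: 849,000 kr + 183,000 kr = 1,032,000 kr
  1,032,000 kr × 10% = 103,200 kr

127,350 kr > 103,200 kr, so the regular income tax governs.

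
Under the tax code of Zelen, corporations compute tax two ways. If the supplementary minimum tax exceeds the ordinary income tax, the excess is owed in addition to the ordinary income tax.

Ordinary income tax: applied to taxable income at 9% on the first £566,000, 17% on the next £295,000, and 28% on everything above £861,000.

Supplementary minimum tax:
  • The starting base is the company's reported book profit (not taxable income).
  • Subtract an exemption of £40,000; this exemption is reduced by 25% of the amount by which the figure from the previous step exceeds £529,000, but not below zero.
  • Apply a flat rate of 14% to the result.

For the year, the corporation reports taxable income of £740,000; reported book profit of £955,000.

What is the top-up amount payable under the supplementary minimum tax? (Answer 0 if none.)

£53,180

Ordinary income tax:
  £566,000 × 9% = £50,940
  £174,000 × 17% = £29,580
  → £80,520

Supplementary minimum tax:
  Base (reported book profit): £955,000
  Exemption: 25% × (£955,000 − £529,000) = £106,500 ≥ £40,000, so the exemption is fully phased out
  Base: £955,000 − £0 = £955,000
  £955,000 × 14% = £133,700

Excess of supplementary minimum tax over ordinary income tax: £133,700 − £80,520 = £53,180.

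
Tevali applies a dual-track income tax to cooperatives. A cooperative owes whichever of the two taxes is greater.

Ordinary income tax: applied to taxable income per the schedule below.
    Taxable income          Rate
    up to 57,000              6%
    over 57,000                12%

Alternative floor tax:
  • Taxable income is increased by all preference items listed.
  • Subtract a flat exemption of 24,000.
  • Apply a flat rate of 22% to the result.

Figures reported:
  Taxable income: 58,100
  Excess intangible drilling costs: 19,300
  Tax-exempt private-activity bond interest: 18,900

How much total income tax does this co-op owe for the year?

Alternative floor tax:
  Adjusted income: 58,100 + 19,300 + 18,900 = 96,300
  Less exemption 24,000 → base 72,300
  72,300 × 22% = 15,906

Ordinary income tax:
  57,000 × 6% = 3,420
  1,100 × 12% = 132
  → 3,552

15,906 > 3,552, so the alternative floor tax is the binding amount.

15,906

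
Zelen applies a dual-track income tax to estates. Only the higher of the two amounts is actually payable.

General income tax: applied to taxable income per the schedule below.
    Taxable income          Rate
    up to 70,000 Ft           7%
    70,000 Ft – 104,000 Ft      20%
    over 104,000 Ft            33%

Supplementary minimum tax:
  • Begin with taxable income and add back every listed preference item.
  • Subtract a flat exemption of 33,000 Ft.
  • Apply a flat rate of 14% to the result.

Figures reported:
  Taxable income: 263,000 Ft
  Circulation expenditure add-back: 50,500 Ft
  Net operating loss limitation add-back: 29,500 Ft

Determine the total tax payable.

64,170 Ft

Supplementary minimum tax:
  Adjusted income: 263,000 Ft + 50,500 Ft + 29,500 Ft = 343,000 Ft
  Less exemption 33,000 Ft → base 310,000 Ft
  310,000 Ft × 14% = 43,400 Ft

General income tax:
  70,000 Ft × 7% = 4,900 Ft
  34,000 Ft × 20% = 6,800 Ft
  159,000 Ft × 33% = 52,470 Ft
  → 64,170 Ft

64,170 Ft > 43,400 Ft, so the general income tax governs.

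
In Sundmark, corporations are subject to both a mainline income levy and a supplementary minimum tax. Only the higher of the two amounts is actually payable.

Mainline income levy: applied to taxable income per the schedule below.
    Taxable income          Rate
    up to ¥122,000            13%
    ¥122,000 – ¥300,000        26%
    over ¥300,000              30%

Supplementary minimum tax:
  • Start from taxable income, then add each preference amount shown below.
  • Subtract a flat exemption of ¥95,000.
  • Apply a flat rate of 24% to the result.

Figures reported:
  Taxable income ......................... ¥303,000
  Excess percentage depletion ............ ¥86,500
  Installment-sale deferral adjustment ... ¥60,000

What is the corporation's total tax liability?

Mainline income levy:
  ¥122,000 × 13% = ¥15,860
  ¥178,000 × 26% = ¥46,280
  ¥3,000 × 30% = ¥900
  → ¥63,040

Supplementary minimum tax:
  Adjusted income: ¥303,000 + ¥86,500 + ¥60,000 = ¥449,500
  Less exemption ¥95,000 → base ¥354,500
  ¥354,500 × 24% = ¥85,080

¥85,080 > ¥63,040, so the supplementary minimum tax is the binding amount.

¥85,080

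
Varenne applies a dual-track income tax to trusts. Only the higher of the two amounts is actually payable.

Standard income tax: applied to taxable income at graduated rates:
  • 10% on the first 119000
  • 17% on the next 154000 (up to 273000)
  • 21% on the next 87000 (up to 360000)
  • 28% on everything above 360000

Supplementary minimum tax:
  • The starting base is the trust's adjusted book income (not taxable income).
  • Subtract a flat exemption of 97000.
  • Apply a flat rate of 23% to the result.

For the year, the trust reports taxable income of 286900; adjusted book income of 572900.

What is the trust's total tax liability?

Standard income tax:
  119000 × 10% = 11900
  154000 × 17% = 26180
  13900 × 21% = 2919
  → 40999

Supplementary minimum tax:
  Base (adjusted book income): 572900
  Less exemption 97000 → base 475900
  475900 × 23% = 109457

109457 > 40999, so the supplementary minimum tax is the binding amount.

109457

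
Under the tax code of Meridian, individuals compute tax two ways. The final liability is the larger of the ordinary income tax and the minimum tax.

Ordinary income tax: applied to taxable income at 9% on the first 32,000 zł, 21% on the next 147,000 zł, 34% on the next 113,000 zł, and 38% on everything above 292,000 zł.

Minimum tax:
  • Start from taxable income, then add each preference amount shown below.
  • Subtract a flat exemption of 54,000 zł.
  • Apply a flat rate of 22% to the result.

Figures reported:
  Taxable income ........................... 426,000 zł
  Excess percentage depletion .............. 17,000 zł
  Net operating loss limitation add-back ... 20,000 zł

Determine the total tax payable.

123,090 zł

Minimum tax:
  Adjusted income: 426,000 zł + 17,000 zł + 20,000 zł = 463,000 zł
  Less exemption 54,000 zł → base 409,000 zł
  409,000 zł × 22% = 89,980 zł

Ordinary income tax:
  32,000 zł × 9% = 2,880 zł
  147,000 zł × 21% = 30,870 zł
  113,000 zł × 34% = 38,420 zł
  134,000 zł × 38% = 50,920 zł
  → 123,090 zł

123,090 zł > 89,980 zł, so the ordinary income tax governs.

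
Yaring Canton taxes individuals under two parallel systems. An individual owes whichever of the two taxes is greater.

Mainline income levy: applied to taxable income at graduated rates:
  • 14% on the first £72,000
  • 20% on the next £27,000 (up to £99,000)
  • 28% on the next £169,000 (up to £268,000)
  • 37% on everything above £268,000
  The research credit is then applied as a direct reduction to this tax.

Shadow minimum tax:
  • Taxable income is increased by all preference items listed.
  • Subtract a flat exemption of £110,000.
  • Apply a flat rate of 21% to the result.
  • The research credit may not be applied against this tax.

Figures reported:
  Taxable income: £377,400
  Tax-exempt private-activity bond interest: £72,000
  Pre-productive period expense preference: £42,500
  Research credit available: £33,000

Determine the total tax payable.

£80,199

Mainline income levy:
  £72,000 × 14% = £10,080
  £27,000 × 20% = £5,400
  £169,000 × 28% = £47,320
  £109,400 × 37% = £40,478
  → £103,278
  Less research credit £33,000 → £70,278

Shadow minimum tax:
  Adjusted income: £377,400 + £72,000 + £42,500 = £491,900
  Less exemption £110,000 → base £381,900
  £381,900 × 21% = £80,199

£80,199 > £70,278, so the shadow minimum tax is the binding amount.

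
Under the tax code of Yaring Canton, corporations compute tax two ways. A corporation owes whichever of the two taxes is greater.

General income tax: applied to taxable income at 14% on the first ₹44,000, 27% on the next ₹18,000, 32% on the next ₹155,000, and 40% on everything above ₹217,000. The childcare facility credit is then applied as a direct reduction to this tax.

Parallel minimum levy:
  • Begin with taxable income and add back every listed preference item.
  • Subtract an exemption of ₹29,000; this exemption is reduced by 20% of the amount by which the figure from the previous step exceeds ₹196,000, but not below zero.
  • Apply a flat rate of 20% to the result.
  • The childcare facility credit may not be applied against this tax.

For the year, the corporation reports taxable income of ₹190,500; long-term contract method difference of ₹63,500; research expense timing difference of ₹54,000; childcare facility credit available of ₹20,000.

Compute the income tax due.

General income tax:
  ₹44,000 × 14% = ₹6,160
  ₹18,000 × 27% = ₹4,860
  ₹128,500 × 32% = ₹41,120
  → ₹52,140
  Less childcare facility credit ₹20,000 → ₹32,140

Parallel minimum levy:
  Adjusted income: ₹190,500 + ₹63,500 + ₹54,000 = ₹308,000
  Exemption: ₹29,000 − 20% × (₹308,000 − ₹196,000) = ₹29,000 − ₹22,400 = ₹6,600
  Base: ₹308,000 − ₹6,600 = ₹301,400
  ₹301,400 × 20% = ₹60,280

₹60,280 > ₹32,140, so the parallel minimum levy is the binding amount.

₹60,280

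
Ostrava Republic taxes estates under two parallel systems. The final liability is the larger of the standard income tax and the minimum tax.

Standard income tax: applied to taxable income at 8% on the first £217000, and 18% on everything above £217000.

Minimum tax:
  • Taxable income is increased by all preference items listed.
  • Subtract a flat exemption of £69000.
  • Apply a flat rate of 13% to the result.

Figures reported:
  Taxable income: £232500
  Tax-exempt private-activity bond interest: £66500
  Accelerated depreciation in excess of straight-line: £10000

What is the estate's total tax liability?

Minimum tax:
  Adjusted income: £232500 + £66500 + £10000 = £309000
  Less exemption £69000 → base £240000
  £240000 × 13% = £31200

Standard income tax:
  £217000 × 8% = £17360
  £15500 × 18% = £2790
  → £20150

£31200 > £20150, so the minimum tax is the binding amount.

£31200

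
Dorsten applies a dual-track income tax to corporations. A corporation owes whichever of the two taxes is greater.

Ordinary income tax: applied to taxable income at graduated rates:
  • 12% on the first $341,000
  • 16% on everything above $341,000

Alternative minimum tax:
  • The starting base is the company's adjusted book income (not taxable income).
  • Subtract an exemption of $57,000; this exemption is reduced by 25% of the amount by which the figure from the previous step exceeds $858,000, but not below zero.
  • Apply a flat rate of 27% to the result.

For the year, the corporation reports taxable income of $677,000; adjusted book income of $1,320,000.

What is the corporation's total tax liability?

$356,400

Alternative minimum tax:
  Base (adjusted book income): $1,320,000
  Exemption: 25% × ($1,320,000 − $858,000) = $115,500 ≥ $57,000, so the exemption is fully phased out
  Base: $1,320,000 − $0 = $1,320,000
  $1,320,000 × 27% = $356,400

Ordinary income tax:
  $341,000 × 12% = $40,920
  $336,000 × 16% = $53,760
  → $94,680

$356,400 > $94,680, so the alternative minimum tax is the binding amount.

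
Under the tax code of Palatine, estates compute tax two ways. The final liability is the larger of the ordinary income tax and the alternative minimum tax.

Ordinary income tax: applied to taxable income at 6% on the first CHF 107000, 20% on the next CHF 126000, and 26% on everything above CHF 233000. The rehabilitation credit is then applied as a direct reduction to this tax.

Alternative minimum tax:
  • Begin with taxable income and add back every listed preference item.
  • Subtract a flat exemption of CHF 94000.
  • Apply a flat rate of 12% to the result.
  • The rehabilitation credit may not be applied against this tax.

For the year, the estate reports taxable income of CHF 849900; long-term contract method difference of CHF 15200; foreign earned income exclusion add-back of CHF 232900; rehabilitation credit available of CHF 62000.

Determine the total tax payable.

Ordinary income tax:
  CHF 107000 × 6% = CHF 6420
  CHF 126000 × 20% = CHF 25200
  CHF 616900 × 26% = CHF 160394
  → CHF 192014
  Less rehabilitation credit CHF 62000 → CHF 130014

Alternative minimum tax:
  Adjusted income: CHF 849900 + CHF 15200 + CHF 232900 = CHF 1098000
  Less exemption CHF 94000 → base CHF 1004000
  CHF 1004000 × 12% = CHF 120480

CHF 130014 > CHF 120480, so the ordinary income tax governs.

CHF 130014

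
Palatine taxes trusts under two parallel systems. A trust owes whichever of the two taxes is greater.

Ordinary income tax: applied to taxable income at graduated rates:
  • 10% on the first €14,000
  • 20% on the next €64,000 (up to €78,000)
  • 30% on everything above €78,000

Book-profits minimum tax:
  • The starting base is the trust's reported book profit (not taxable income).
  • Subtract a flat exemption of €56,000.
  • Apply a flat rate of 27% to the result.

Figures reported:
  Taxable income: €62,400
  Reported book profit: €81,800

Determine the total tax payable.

€11,080

Ordinary income tax:
  €14,000 × 10% = €1,400
  €48,400 × 20% = €9,680
  → €11,080

Book-profits minimum tax:
  Base (reported book profit): €81,800
  Less exemption €56,000 → base €25,800
  €25,800 × 27% = €6,966

€11,080 > €6,966, so the ordinary income tax governs.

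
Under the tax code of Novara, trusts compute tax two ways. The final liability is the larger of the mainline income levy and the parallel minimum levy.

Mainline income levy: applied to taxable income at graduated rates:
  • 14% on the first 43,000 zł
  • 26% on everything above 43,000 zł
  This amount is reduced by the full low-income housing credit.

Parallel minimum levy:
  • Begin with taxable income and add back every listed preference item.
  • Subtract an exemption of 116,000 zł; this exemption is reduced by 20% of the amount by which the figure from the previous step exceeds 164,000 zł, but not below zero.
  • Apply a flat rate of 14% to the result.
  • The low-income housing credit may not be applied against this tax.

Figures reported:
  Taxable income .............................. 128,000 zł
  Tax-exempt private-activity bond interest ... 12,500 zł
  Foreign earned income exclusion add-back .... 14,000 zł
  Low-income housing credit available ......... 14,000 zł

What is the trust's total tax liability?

Parallel minimum levy:
  Adjusted income: 128,000 zł + 12,500 zł + 14,000 zł = 154,500 zł
  Exemption: 154,500 zł ≤ 164,000 zł, so full 116,000 zł applies
  Base: 154,500 zł − 116,000 zł = 38,500 zł
  38,500 zł × 14% = 5,390 zł

Mainline income levy:
  43,000 zł × 14% = 6,020 zł
  85,000 zł × 26% = 22,100 zł
  → 28,120 zł
  Less low-income housing credit 14,000 zł → 14,120 zł

14,120 zł > 5,390 zł, so the mainline income levy governs.

14,120 zł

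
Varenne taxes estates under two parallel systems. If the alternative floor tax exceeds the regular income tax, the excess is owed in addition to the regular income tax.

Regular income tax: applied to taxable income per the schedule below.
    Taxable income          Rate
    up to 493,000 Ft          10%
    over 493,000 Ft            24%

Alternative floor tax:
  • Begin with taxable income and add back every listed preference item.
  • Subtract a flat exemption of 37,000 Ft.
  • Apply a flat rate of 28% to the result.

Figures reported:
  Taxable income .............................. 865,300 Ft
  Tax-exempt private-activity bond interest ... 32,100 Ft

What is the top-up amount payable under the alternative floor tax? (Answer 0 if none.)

Regular income tax:
  493,000 Ft × 10% = 49,300 Ft
  372,300 Ft × 24% = 89,352 Ft
  → 138,652 Ft

Alternative floor tax:
  Adjusted income: 865,300 Ft + 32,100 Ft = 897,400 Ft
  Less exemption 37,000 Ft → base 860,400 Ft
  860,400 Ft × 28% = 240,912 Ft

Excess of alternative floor tax over regular income tax: 240,912 Ft − 138,652 Ft = 102,260 Ft.

102,260 Ft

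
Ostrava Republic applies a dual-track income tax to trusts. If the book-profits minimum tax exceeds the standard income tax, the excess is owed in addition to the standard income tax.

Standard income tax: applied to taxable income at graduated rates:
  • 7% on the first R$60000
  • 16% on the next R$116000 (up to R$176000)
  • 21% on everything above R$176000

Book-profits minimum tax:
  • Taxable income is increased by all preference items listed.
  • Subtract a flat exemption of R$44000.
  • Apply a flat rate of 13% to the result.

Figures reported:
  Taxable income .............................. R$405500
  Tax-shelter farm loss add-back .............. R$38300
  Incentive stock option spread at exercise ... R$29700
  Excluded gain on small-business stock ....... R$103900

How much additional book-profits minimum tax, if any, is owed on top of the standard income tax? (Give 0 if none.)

R$0

Standard income tax:
  R$60000 × 7% = R$4200
  R$116000 × 16% = R$18560
  R$229500 × 21% = R$48195
  → R$70955

Book-profits minimum tax:
  Adjusted income: R$405500 + R$38300 + R$29700 + R$103900 = R$577400
  Less exemption R$44000 → base R$533400
  R$533400 × 13% = R$69342

R$69342 ≤ R$70955, so no add-on is due.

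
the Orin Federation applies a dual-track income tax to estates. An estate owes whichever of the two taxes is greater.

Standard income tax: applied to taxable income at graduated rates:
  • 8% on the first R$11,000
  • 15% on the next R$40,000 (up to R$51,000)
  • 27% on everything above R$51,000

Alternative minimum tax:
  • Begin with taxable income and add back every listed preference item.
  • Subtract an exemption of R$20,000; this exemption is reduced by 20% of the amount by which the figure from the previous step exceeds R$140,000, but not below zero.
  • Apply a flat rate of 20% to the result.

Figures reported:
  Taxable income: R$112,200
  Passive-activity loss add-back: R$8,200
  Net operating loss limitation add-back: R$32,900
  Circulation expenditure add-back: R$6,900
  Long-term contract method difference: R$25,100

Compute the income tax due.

Alternative minimum tax:
  Adjusted income: R$112,200 + R$8,200 + R$32,900 + R$6,900 + R$25,100 = R$185,300
  Exemption: R$20,000 − 20% × (R$185,300 − R$140,000) = R$20,000 − R$9,060 = R$10,940
  Base: R$185,300 − R$10,940 = R$174,360
  R$174,360 × 20% = R$34,872

Standard income tax:
  R$11,000 × 8% = R$880
  R$40,000 × 15% = R$6,000
  R$61,200 × 27% = R$16,524
  → R$23,404

R$34,872 > R$23,404, so the alternative minimum tax is the binding amount.

R$34,872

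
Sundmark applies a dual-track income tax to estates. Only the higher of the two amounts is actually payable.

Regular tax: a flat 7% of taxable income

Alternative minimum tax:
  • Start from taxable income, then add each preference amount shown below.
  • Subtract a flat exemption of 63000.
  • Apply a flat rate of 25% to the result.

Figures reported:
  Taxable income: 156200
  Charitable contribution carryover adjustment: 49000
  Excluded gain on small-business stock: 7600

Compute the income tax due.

37450

Regular tax:
  156200 × 7% = 10934

Alternative minimum tax:
  Adjusted income: 156200 + 49000 + 7600 = 212800
  Less exemption 63000 → base 149800
  149800 × 25% = 37450

37450 > 10934, so the alternative minimum tax is the binding amount.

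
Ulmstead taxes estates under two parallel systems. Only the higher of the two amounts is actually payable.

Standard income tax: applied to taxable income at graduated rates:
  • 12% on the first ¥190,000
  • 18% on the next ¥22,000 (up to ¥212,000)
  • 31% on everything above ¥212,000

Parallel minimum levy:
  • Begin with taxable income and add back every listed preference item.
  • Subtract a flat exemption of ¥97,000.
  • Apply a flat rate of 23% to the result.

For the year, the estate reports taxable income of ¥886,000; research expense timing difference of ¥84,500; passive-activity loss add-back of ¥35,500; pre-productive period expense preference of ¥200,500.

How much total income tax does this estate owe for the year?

¥255,185

Parallel minimum levy:
  Adjusted income: ¥886,000 + ¥84,500 + ¥35,500 + ¥200,500 = ¥1,206,500
  Less exemption ¥97,000 → base ¥1,109,500
  ¥1,109,500 × 23% = ¥255,185

Standard income tax:
  ¥190,000 × 12% = ¥22,800
  ¥22,000 × 18% = ¥3,960
  ¥674,000 × 31% = ¥208,940
  → ¥235,700

¥255,185 > ¥235,700, so the parallel minimum levy is the binding amount.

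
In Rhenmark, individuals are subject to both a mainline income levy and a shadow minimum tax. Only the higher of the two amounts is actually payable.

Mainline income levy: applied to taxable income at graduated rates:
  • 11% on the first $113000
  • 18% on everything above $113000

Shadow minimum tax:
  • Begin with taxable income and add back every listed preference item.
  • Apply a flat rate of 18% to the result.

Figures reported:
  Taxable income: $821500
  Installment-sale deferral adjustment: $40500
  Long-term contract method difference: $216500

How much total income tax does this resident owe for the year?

$194130

Mainline income levy:
  $113000 × 11% = $12430
  $708500 × 18% = $127530
  → $139960

Shadow minimum tax:
  Adjusted income: $821500 + $40500 + $216500 = $1078500
  $1078500 × 18% = $194130

$194130 > $139960, so the shadow minimum tax is the binding amount.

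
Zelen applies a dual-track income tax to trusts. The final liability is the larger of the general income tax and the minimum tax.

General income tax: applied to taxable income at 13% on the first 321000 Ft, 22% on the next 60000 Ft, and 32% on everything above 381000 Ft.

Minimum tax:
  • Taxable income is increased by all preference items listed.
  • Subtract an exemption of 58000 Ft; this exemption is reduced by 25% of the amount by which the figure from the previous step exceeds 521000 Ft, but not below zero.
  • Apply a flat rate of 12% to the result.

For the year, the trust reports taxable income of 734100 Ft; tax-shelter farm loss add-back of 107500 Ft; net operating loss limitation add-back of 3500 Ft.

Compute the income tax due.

Minimum tax:
  Adjusted income: 734100 Ft + 107500 Ft + 3500 Ft = 845100 Ft
  Exemption: 25% × (845100 Ft − 521000 Ft) = 81025 Ft ≥ 58000 Ft, so the exemption is fully phased out
  Base: 845100 Ft − 0 Ft = 845100 Ft
  845100 Ft × 12% = 101412 Ft

General income tax:
  321000 Ft × 13% = 41730 Ft
  60000 Ft × 22% = 13200 Ft
  353100 Ft × 32% = 112992 Ft
  → 167922 Ft

167922 Ft > 101412 Ft, so the general income tax governs.

167922 Ft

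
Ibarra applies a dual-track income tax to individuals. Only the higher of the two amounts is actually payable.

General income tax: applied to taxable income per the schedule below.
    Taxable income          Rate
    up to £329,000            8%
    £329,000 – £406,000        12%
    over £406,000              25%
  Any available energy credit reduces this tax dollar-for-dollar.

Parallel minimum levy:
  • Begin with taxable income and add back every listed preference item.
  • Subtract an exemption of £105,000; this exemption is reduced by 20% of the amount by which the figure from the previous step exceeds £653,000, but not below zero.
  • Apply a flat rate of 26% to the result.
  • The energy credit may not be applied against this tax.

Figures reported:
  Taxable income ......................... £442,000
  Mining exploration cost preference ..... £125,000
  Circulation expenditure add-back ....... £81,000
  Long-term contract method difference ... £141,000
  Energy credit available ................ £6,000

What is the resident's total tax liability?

£184,912

General income tax:
  £329,000 × 8% = £26,320
  £77,000 × 12% = £9,240
  £36,000 × 25% = £9,000
  → £44,560
  Less energy credit £6,000 → £38,560

Parallel minimum levy:
  Adjusted income: £442,000 + £125,000 + £81,000 + £141,000 = £789,000
  Exemption: £105,000 − 20% × (£789,000 − £653,000) = £105,000 − £27,200 = £77,800
  Base: £789,000 − £77,800 = £711,200
  £711,200 × 26% = £184,912

£184,912 > £38,560, so the parallel minimum levy is the binding amount.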